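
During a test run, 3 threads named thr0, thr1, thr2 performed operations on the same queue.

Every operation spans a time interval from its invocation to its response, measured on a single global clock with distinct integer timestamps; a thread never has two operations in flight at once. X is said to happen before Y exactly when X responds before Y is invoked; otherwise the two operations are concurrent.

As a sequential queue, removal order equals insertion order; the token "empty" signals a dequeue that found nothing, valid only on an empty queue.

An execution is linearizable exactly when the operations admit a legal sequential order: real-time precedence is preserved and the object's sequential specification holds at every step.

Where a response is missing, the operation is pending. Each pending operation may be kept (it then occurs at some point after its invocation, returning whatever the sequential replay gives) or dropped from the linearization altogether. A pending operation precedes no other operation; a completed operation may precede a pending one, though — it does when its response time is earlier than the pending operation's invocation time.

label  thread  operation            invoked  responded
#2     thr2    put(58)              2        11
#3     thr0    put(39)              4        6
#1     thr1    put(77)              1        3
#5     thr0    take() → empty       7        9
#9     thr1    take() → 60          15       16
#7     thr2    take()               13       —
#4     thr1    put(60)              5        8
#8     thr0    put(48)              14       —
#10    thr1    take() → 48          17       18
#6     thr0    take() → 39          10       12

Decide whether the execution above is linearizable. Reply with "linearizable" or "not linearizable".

cut after 8 events: linearizable; cut after 9 events (#5 responds, time 9): not linearizable
checked exhaustively: 3 real-time-consistent orders of 4 completed operations, zero legal queue replays
including or dropping the 1 pending operation (#2) in any combination fails
for example #1, #3, #4, #5 (pending dropped) fails at step 4: #5 take() → empty is not legal there
for example #1, #3, #5, #4 (pending dropped) fails at step 3: #5 take() → empty is not legal there

not linearizable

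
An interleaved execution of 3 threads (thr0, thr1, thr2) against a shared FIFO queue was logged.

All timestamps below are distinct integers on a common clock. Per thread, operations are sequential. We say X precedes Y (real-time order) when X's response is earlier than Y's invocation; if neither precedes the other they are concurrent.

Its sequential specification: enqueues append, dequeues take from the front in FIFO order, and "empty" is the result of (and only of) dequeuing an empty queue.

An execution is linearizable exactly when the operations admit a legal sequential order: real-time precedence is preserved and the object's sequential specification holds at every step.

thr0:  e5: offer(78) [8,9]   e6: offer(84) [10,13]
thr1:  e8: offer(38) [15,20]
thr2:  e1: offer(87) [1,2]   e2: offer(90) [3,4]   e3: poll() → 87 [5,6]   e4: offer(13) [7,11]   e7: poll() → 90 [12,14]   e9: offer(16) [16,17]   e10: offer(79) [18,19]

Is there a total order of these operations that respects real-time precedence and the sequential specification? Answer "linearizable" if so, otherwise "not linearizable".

a witness: e1, e2, e3, e4, e5, e6, e7, e8, e9, e10
1. e1 offer(87), leaving queue <87>
2. e2 offer(90), leaving queue <87,90>
3. e3 poll() → 87, leaving queue <90>
4. e4 offer(13), leaving queue <90,13>
5. e5 offer(78), leaving queue <90,13,78>
6. e6 offer(84), leaving queue <90,13,78,84>
7. e7 poll() → 90, leaving queue <13,78,84>
8. e8 offer(38), leaving queue <13,78,84,38>
9. e9 offer(16), leaving queue <13,78,84,38,16>
10. e10 offer(79), leaving queue <13,78,84,38,16,79>

linearizable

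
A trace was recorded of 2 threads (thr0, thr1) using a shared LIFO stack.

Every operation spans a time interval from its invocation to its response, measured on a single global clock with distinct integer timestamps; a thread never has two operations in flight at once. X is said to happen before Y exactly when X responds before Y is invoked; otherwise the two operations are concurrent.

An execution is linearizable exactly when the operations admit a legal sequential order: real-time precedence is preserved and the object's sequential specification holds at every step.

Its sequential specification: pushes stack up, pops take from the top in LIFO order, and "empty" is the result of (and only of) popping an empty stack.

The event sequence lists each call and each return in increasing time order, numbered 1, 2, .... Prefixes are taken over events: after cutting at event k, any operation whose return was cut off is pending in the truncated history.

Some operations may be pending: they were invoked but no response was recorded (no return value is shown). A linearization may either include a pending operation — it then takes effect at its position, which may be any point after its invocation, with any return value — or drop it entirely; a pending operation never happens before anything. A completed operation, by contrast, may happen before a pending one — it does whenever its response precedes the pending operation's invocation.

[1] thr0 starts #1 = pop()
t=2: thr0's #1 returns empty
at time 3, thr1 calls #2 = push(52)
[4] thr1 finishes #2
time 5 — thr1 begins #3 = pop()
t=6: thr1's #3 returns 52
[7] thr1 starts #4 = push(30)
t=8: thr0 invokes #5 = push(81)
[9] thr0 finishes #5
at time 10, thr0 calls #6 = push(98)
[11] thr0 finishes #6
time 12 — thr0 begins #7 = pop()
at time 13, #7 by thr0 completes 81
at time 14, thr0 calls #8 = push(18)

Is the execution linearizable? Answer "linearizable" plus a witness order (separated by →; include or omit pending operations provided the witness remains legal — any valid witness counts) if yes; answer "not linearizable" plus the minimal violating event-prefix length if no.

not linearizable — minimal violating prefix: 13 events

prefix check: 1..12 passes, 1..13 fails once #7's time-13 response joins
exhaustive check: the 6 completed LIFO stack ops admit one real-time order; illegal
no completion choice of the 1 pending operation (#4) rescues it — every subset was tried
take #1, #2, #3, #5, #6, #7 (pending dropped): step 6 already fails, because #7 pop() → 81 cannot occur there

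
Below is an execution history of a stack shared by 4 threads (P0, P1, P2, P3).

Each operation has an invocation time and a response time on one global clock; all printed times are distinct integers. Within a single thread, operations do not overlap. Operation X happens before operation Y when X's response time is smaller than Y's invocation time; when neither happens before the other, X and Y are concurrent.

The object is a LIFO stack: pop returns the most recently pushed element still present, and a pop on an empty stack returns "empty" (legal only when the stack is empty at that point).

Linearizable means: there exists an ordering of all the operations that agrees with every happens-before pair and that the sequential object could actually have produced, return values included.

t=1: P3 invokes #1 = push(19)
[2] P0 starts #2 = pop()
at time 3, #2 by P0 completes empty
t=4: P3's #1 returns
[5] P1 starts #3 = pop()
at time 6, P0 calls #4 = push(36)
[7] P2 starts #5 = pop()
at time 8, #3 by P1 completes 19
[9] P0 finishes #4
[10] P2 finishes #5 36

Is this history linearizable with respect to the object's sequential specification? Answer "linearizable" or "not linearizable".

one valid linearization: #2, #1, #3, #4, #5
1. #2 pop() → empty, leaving stack <>
2. #1 push(19), leaving stack <19>
3. #3 pop() → 19, leaving stack <>
4. #4 push(36), leaving stack <36>
5. #5 pop() → 36, leaving stack <>

linearizable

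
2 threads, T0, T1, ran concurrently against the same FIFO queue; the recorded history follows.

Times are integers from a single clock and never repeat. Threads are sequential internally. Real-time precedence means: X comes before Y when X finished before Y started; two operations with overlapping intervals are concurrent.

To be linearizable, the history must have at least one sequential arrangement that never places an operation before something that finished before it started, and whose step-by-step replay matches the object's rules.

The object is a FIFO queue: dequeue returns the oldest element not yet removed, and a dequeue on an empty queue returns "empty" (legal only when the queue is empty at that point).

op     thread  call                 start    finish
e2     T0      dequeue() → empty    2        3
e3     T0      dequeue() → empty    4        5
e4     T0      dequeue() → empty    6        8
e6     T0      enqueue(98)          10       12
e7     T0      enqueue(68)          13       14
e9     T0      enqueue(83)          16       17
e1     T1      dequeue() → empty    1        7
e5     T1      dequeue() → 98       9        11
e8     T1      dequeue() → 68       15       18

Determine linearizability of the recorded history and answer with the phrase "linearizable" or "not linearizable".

linearizable

one valid linearization: e1, e2, e3, e4, e6, e5, e7, e8, e9
after step 1 (e1 dequeue() → empty): queue <>
after step 2 (e2 dequeue() → empty): queue <>
after step 3 (e3 dequeue() → empty): queue <>
after step 4 (e4 dequeue() → empty): queue <>
after step 5 (e6 enqueue(98)): queue <98>
after step 6 (e5 dequeue() → 98): queue <>
after step 7 (e7 enqueue(68)): queue <68>
after step 8 (e8 dequeue() → 68): queue <>
after step 9 (e9 enqueue(83)): queue <83>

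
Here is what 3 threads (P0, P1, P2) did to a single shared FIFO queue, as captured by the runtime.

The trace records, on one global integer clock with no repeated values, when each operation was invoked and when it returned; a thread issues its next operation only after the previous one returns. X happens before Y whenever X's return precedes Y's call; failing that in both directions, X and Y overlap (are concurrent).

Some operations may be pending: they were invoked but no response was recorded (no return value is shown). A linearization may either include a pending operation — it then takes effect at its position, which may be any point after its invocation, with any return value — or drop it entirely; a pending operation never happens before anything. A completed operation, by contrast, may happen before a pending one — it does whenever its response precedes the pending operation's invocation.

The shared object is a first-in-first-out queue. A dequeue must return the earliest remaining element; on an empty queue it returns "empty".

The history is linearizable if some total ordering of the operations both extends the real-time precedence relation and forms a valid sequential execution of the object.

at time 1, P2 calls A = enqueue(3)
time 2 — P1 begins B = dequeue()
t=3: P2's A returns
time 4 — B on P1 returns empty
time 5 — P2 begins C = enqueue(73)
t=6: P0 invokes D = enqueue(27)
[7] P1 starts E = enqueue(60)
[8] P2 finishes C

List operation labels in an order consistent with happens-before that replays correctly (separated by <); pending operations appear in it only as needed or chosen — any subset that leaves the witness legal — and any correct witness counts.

step 1: B dequeue() → empty — queue <>
step 2: A enqueue(3) — queue <3>
step 3: C enqueue(73) — queue <3,73>

B < A < C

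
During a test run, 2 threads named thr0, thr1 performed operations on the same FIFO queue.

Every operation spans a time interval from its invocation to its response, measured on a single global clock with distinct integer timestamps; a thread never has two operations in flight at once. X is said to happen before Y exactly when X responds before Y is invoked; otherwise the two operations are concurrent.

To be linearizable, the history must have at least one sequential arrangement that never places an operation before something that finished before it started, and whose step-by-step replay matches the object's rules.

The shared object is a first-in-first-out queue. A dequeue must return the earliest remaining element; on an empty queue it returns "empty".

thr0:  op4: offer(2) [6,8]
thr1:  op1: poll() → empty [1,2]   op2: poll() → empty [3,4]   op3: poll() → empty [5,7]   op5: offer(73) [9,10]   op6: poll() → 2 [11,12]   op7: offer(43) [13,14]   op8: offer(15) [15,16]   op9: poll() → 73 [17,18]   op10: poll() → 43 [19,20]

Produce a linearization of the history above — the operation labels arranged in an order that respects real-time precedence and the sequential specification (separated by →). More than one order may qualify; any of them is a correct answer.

op1 → op2 → op3 → op4 → op5 → op6 → op7 → op8 → op9 → op10

step 1: op1 poll() → empty — queue <>
step 2: op2 poll() → empty — queue <>
step 3: op3 poll() → empty — queue <>
step 4: op4 offer(2) — queue <2>
step 5: op5 offer(73) — queue <2,73>
step 6: op6 poll() → 2 — queue <73>
step 7: op7 offer(43) — queue <73,43>
step 8: op8 offer(15) — queue <73,43,15>
step 9: op9 poll() → 73 — queue <43,15>
step 10: op10 poll() → 43 — queue <15>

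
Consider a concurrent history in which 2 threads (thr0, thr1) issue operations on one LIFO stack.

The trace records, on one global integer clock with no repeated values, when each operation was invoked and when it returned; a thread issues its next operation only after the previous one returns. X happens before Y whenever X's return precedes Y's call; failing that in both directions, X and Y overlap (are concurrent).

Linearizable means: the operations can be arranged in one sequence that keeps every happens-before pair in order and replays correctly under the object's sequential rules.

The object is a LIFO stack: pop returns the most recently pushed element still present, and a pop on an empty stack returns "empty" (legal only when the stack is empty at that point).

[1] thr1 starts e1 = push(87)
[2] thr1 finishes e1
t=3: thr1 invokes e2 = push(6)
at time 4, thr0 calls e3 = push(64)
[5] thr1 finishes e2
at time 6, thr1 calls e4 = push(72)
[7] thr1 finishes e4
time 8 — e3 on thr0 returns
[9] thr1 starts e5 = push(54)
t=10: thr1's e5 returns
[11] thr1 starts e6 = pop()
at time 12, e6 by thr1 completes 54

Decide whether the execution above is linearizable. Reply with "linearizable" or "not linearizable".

a witness: e1, e2, e3, e4, e5, e6
step 1: e1 push(87) — stack <87>
step 2: e2 push(6) — stack <87,6>
step 3: e3 push(64) — stack <87,6,64>
step 4: e4 push(72) — stack <87,6,64,72>
step 5: e5 push(54) — stack <87,6,64,72,54>
step 6: e6 pop() → 54 — stack <87,6,64,72>

linearizable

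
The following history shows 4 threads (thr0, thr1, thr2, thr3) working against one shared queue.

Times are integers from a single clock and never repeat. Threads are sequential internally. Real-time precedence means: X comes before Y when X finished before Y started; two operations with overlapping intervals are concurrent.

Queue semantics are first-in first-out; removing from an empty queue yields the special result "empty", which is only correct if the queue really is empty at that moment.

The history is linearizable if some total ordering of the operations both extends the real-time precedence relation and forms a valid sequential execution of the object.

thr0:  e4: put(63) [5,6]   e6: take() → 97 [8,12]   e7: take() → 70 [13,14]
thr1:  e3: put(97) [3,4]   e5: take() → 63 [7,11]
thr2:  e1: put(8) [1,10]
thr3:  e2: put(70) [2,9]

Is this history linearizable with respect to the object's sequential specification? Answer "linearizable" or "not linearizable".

linearizable

witness order: e3, e4, e2, e1, e6, e5, e7
after step 1 (e3 put(97)): queue <97>
after step 2 (e4 put(63)): queue <97,63>
after step 3 (e2 put(70)): queue <97,63,70>
after step 4 (e1 put(8)): queue <97,63,70,8>
after step 5 (e6 take() → 97): queue <63,70,8>
after step 6 (e5 take() → 63): queue <70,8>
after step 7 (e7 take() → 70): queue <8>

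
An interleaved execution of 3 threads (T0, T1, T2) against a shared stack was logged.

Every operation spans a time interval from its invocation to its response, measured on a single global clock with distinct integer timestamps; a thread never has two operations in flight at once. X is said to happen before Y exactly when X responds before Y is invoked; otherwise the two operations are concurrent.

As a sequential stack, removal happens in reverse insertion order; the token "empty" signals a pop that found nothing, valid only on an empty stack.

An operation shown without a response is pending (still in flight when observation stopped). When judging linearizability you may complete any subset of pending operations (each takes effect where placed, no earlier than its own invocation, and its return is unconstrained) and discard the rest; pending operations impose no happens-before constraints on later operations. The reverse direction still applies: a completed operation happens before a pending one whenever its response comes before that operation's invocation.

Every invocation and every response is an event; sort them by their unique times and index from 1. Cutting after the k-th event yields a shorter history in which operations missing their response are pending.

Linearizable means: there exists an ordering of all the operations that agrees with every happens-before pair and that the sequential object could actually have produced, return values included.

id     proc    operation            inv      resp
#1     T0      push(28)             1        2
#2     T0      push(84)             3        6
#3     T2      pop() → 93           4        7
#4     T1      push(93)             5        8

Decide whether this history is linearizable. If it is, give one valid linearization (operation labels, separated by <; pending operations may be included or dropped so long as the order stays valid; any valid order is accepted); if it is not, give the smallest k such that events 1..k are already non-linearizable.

1. #1 push(28), leaving stack <28>
2. #2 push(84), leaving stack <28,84>
3. #4 push(93), leaving stack <28,84,93>
4. #3 pop() → 93, leaving stack <28,84>

linearizable — witness: #1 < #2 < #4 < #3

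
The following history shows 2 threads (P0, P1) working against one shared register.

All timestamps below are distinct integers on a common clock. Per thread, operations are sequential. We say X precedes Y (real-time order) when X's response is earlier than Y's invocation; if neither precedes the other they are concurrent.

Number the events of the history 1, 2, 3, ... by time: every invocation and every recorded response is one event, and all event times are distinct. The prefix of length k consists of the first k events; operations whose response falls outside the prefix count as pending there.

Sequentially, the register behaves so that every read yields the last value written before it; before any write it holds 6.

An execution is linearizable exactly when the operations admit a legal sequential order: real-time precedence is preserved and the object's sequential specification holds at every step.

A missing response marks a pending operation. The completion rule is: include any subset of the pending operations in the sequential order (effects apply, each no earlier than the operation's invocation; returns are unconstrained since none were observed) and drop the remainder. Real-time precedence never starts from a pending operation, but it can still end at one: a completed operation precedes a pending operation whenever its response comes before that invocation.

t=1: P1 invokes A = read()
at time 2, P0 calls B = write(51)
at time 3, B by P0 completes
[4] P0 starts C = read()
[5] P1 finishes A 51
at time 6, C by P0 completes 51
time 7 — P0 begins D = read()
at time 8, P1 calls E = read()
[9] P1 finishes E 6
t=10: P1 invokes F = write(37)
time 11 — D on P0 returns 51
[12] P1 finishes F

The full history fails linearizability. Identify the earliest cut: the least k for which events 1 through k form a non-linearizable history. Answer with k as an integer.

one valid order for events 1..8 is B, A, C:
1. B write(51), leaving value 51
2. A read() → 51, leaving value 51
3. C read() → 51, leaving value 51
include event 9 — E responding at 9 — and every candidate order breaks
no completion choice of the 1 pending operation (D) rescues it — every subset was tried
e.g. A, B, C, E (pending dropped): illegal at step 1, since A read() → 51 cannot apply there
e.g. B, A, C, E (pending dropped): illegal at step 4, since E read() → 6 cannot apply there

9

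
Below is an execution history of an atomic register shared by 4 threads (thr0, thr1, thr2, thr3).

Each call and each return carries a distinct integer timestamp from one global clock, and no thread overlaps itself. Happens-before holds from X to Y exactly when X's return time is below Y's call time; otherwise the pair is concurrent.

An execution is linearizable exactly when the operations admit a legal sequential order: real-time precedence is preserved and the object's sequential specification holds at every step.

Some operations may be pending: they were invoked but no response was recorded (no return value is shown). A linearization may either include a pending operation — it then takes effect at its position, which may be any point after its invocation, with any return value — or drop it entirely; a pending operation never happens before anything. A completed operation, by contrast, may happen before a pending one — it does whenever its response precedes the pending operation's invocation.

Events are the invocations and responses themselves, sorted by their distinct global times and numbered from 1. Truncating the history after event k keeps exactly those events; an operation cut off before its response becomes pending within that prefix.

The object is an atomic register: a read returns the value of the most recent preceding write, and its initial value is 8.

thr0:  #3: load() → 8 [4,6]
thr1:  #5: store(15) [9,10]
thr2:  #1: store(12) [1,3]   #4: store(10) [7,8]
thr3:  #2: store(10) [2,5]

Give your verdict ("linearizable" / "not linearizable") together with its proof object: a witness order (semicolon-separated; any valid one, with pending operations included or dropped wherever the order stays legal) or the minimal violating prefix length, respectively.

not linearizable — minimal violating prefix: 6 events

already the first 6 events (up to #3's response at time 6) admit no linearization; the first 5 still do
the 3 completed operations admit 3 real-time orders; each fails the atomic register replay
sample order #1, #2, #3 stalls at step 3 — #3 load() → 8 has no legal effect
sample order #1, #3, #2 stalls at step 2 — #3 load() → 8 has no legal effect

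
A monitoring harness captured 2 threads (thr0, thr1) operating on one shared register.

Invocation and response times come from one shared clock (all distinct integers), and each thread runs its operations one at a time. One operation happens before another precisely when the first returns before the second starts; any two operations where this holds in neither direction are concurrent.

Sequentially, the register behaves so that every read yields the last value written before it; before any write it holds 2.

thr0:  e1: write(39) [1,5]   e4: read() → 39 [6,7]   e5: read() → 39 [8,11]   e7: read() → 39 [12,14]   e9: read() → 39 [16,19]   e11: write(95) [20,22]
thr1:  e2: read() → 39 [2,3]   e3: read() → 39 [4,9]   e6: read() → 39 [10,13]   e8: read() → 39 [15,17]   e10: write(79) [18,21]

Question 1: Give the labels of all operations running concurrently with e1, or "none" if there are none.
Answer: e2, e3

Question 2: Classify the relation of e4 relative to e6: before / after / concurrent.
Answer: before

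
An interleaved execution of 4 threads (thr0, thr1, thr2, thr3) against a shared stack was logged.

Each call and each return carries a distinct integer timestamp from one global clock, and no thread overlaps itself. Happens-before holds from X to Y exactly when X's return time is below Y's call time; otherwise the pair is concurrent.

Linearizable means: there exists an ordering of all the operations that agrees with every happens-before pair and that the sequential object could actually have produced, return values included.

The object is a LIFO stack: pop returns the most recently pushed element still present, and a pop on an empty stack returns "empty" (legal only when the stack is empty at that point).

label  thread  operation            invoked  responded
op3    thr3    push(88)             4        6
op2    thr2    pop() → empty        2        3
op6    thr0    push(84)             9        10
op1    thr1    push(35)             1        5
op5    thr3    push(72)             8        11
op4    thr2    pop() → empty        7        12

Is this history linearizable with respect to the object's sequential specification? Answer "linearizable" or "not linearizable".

through event 11 a valid linearization exists; event 12 (op4 responding at time 12) ends that
real-time-consistent orders of the 6 completed operations: 18 — all fail the stack replay
for example op1, op2, op3, op4, op5, op6 fails at step 2: op2 pop() → empty is not legal there
for example op1, op2, op3, op4, op6, op5 fails at step 2: op2 pop() → empty is not legal there

not linearizable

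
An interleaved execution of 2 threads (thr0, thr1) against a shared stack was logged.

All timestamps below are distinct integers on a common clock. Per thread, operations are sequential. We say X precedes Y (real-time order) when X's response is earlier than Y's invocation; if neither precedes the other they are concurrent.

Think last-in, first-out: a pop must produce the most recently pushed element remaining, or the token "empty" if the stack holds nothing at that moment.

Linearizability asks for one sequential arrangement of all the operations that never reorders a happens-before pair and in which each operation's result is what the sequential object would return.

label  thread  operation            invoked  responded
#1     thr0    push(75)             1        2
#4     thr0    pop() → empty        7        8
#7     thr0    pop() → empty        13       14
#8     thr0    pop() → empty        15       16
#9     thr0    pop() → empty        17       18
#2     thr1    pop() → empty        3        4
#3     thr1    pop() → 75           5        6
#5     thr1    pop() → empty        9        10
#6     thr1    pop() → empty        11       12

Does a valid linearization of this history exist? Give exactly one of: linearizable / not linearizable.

not linearizable

through event 3 a valid linearization exists; event 4 (#2 responding at time 4) ends that
the completed operations (2 total) allow one real-time order; the stack replay rejects it
take #1, #2: step 2 already fails, because #2 pop() → empty cannot occur there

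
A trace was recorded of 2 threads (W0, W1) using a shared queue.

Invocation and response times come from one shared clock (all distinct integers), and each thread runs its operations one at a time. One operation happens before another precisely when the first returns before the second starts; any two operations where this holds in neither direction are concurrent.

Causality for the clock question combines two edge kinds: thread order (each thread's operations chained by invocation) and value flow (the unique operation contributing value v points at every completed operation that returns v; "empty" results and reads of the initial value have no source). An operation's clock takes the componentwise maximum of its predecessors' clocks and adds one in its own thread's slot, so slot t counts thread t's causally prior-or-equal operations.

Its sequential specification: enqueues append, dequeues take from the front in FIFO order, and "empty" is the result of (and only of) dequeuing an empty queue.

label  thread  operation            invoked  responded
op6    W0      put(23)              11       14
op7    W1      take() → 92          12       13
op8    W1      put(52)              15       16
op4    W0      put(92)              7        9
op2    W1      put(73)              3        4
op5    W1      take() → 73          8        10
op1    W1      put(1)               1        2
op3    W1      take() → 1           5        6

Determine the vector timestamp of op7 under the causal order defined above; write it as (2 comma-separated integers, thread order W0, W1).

(1, 5)

no predecessors for op1 (invoked 1): W1 increments from zero → (0, 1)
no predecessors for op4 (invoked 7): W0 increments from zero → (1, 0)
invoked at 3, op2 merges VC(op1)=(0, 1) and bumps W1's slot → (0, 2)
invoked at 11, op6 merges VC(op4)=(1, 0) and bumps W0's slot → (2, 0)
invoked at 5, op3 merges VC(op1)=(0, 1), VC(op2)=(0, 2) and bumps W1's slot → (0, 3)
invoked at 8, op5 merges VC(op2)=(0, 2), VC(op3)=(0, 3) and bumps W1's slot → (0, 4)
invoked at 12, op7 merges VC(op4)=(1, 0), VC(op5)=(0, 4) and bumps W1's slot → (1, 5)
invoked at 15, op8 merges VC(op7)=(1, 5) and bumps W1's slot → (1, 6)
target: VC(op7) = (1, 5)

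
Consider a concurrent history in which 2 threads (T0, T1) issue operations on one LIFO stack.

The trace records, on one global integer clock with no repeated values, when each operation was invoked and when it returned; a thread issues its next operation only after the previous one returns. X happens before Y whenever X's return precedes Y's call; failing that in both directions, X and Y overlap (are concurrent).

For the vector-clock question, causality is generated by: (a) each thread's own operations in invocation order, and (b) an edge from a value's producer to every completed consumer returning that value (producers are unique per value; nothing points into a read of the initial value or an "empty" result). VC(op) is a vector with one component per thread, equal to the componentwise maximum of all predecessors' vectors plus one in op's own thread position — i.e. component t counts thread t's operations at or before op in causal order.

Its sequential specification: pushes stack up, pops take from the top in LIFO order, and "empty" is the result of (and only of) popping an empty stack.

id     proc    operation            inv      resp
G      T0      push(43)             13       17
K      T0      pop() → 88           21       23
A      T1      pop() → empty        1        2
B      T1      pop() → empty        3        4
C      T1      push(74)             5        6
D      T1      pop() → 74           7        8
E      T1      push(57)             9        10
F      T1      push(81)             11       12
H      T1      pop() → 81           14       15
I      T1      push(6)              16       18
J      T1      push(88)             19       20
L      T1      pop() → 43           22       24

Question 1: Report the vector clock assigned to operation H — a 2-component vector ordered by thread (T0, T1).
(0, 7)

invoked at 1, A has no predecessors; its own T1 bump gives (0, 1)
invoked at 13, G has no predecessors; its own T0 bump gives (1, 0)
VC(B, invoked at 3): max of VC(A)=(0, 1), then +1 on thread T1 → (0, 2)
VC(C, invoked at 5): max of VC(B)=(0, 2), then +1 on thread T1 → (0, 3)
VC(D, invoked at 7): max of VC(C)=(0, 3), then +1 on thread T1 → (0, 4)
VC(E, invoked at 9): max of VC(D)=(0, 4), then +1 on thread T1 → (0, 5)
VC(F, invoked at 11): max of VC(E)=(0, 5), then +1 on thread T1 → (0, 6)
VC(H, invoked at 14): max of VC(F)=(0, 6), then +1 on thread T1 → (0, 7)
VC(I, invoked at 16): max of VC(H)=(0, 7), then +1 on thread T1 → (0, 8)
VC(J, invoked at 19): max of VC(I)=(0, 8), then +1 on thread T1 → (0, 9)
VC(L, invoked at 22): max of VC(G)=(1, 0), VC(J)=(0, 9), then +1 on thread T1 → (1, 10)
VC(K, invoked at 21): max of VC(G)=(1, 0), VC(J)=(0, 9), then +1 on thread T0 → (2, 9)
target: VC(H) = (0, 7)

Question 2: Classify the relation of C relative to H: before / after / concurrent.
before

C spans [5,6], H spans [14,15]
resp(C)=6 < inv(H)=14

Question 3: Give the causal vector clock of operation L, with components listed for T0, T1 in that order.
(1, 10)

A, invoked 1, has no incoming edges; only T1's bump applies → (0, 1)
G, invoked 13, has no incoming edges; only T0's bump applies → (1, 0)
merge at B (invoked 3): VC(A)=(0, 1), own-thread bump on T1 → (0, 2)
merge at C (invoked 5): VC(B)=(0, 2), own-thread bump on T1 → (0, 3)
merge at D (invoked 7): VC(C)=(0, 3), own-thread bump on T1 → (0, 4)
merge at E (invoked 9): VC(D)=(0, 4), own-thread bump on T1 → (0, 5)
merge at F (invoked 11): VC(E)=(0, 5), own-thread bump on T1 → (0, 6)
merge at H (invoked 14): VC(F)=(0, 6), own-thread bump on T1 → (0, 7)
merge at I (invoked 16): VC(H)=(0, 7), own-thread bump on T1 → (0, 8)
merge at J (invoked 19): VC(I)=(0, 8), own-thread bump on T1 → (0, 9)
merge at L (invoked 22): VC(G)=(1, 0), VC(J)=(0, 9), own-thread bump on T1 → (1, 10)
merge at K (invoked 21): VC(G)=(1, 0), VC(J)=(0, 9), own-thread bump on T0 → (2, 9)
target: VC(L) = (1, 10)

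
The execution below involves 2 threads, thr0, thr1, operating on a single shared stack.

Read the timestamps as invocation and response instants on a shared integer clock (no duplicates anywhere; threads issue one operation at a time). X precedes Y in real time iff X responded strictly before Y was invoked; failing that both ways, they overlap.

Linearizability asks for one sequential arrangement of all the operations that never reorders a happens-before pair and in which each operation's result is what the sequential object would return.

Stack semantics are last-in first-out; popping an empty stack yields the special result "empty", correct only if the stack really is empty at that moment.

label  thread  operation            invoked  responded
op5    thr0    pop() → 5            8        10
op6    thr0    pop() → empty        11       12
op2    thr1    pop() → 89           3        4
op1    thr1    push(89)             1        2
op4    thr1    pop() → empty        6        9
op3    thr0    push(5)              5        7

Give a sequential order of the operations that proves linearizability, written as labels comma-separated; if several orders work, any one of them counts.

after step 1 (op1 push(89)): stack <89>
after step 2 (op2 pop() → 89): stack <>
after step 3 (op3 push(5)): stack <5>
after step 4 (op5 pop() → 5): stack <>
after step 5 (op4 pop() → empty): stack <>
after step 6 (op6 pop() → empty): stack <>

op1, op2, op3, op5, op4, op6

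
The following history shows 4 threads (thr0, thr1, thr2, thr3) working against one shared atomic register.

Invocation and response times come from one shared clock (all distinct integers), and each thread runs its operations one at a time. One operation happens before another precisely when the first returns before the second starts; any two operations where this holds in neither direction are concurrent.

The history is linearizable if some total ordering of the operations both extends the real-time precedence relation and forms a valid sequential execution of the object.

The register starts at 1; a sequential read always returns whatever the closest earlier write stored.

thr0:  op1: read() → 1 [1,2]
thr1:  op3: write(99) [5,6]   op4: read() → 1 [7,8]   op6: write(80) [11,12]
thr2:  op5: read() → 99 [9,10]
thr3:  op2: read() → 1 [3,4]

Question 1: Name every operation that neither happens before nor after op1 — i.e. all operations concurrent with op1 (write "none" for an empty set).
none

op1 spans [1,2]: anything still running between times 1 and 2 counts as concurrent
op2 [3,4]: after
op3 [5,6]: after
op4 [7,8]: after
op5 [9,10]: after
op6 [11,12]: after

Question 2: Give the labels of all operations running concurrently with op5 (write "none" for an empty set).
none

concurrent with op5 ([9,10]): every op whose interval crosses 9..10
op1 [1,2]: before
op2 [3,4]: before
op3 [5,6]: before
op4 [7,8]: before
op6 [11,12]: after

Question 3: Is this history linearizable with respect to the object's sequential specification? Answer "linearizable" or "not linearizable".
not linearizable

prefix check: 1..7 passes, 1..8 fails once op4's time-8 response joins
one real-time candidate order over the 4 completed operations — the atomic register replay rejects it
sample order op1, op2, op3, op4 stalls at step 4 — op4 read() → 1 has no legal effect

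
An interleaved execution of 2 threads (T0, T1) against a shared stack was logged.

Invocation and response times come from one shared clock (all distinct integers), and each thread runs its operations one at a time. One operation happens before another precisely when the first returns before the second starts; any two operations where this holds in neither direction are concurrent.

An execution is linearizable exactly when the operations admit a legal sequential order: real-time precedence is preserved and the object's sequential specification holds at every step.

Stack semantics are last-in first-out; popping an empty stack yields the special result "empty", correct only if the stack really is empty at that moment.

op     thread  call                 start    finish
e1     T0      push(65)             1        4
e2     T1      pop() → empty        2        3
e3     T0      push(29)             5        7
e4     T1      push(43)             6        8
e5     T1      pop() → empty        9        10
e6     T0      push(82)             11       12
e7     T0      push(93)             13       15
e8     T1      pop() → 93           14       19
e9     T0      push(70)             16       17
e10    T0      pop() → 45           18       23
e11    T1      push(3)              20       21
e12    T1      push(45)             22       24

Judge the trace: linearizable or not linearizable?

already the first 10 events (up to e5's response at time 10) admit no linearization; the first 9 still do
the 5 completed operations admit 4 real-time orders; each fails the stack replay
e.g. e1, e2, e3, e4, e5: illegal at step 2, since e2 pop() → empty cannot apply there
e.g. e1, e2, e4, e3, e5: illegal at step 2, since e2 pop() → empty cannot apply there

not linearizable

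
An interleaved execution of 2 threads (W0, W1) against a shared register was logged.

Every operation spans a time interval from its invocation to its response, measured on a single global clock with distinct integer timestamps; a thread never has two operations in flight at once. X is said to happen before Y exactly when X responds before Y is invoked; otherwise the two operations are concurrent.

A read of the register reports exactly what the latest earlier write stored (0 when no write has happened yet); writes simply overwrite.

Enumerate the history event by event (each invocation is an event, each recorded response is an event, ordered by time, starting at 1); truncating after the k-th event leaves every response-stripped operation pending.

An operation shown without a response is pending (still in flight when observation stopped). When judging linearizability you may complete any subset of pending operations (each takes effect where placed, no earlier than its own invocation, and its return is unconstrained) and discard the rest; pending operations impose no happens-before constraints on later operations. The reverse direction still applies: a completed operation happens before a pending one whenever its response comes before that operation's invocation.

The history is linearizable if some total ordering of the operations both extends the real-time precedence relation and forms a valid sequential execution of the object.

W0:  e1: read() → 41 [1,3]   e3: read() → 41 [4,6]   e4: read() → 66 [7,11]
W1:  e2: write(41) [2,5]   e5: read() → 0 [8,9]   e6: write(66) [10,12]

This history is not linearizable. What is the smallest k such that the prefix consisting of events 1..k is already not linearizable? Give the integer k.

9

events 1..8 are still linearizable — one witness is e2, e1, e3:
after step 1 (e2 write(41)): value 41
after step 2 (e1 read() → 41): value 41
after step 3 (e3 read() → 41): value 41
with event 9 included (e5 responding at time 9), all real-time-consistent orders fail
no completion choice of the 1 pending operation (e4) rescues it — every subset was tried
sample order e1, e2, e3, e5 (pending dropped) stalls at step 1 — e1 read() → 41 has no legal effect
sample order e1, e3, e2, e5 (pending dropped) stalls at step 1 — e1 read() → 41 has no legal effect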